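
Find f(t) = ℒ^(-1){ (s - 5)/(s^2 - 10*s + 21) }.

f(t) = exp(5*t)*cosh(2*t)

Rewrite the denominator: s^2 - 10*s + 21 = (s - 5)^2 - 4.
The form in (s - 5) signals a first-shifting-theorem factor e^(5t).
Since L{cosh(2t)} = s/(s^2 - 4), the inverse is exp(5*t)*cosh(2*t).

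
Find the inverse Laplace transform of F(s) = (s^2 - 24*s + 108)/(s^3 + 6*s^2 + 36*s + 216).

-sin(6*t) - 3*cos(6*t) + 4*exp(-6*t)

Factor the denominator: s^3 + 6*s^2 + 36*s + 216 = (s + 6)*(s^2 + 36).
Partial fraction decomposition gives [4/(s + 6)] + [-3*s/(s^2 + 36)] + [-6/(s^2 + 36)].
Invert each term: 4/(s + 6) ↔ 4e^(-6t); -3·s/(s^2 + 36) ↔ -3cos(6t); -1·6/(s^2 + 36) ↔ -sin(6t).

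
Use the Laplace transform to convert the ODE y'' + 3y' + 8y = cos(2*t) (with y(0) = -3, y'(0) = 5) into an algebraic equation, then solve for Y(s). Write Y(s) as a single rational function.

Y(s) = (-3*s^3 - 4*s^2 - 11*s - 16)/(s^4 + 3*s^3 + 12*s^2 + 12*s + 32)

Transform both sides with L{·}.
The derivative rules (L{y''} = s^2 Y - s·y(0) - y'(0) and L{y'} = sY - y(0), with y(0) = -3, y'(0) = 5) turn the left side into (s^2 + 3*s + 8)Y - (-3*s - 4).
The right side is L{cos(2*t)} = s/(s^2 + 4).
So (s^2 + 3*s + 8)Y = s/(s^2 + 4) + (-3*s - 4).
Solve for Y(s) and write it as one ratio of polynomials.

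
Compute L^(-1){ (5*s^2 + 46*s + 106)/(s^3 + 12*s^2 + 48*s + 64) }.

t^2*exp(-4*t) + 6*t*exp(-4*t) + 5*exp(-4*t)

Factor the denominator: s^3 + 12*s^2 + 48*s + 64 = (s + 4)^3.
Partial fraction decomposition gives [5/(s + 4)] + [6/(s + 4)^2] + [2/(s + 4)^3].
Invert each term: 5/(s + 4) ↔ 5e^(-4t); 6/(s + 4)^2 ↔ 6t·e^(-4t); 2/(s + 4)^3 ↔ (1)t^2·e^(-4t).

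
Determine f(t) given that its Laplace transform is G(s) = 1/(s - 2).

f(t) = exp(2*t)

Since L{e^(2t)} = 1/(s - 2), the inverse is e^(2*t).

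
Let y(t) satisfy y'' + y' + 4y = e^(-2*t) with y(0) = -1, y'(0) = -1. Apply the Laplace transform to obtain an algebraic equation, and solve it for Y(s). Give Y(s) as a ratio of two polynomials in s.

Transform both sides with L{·}.
The derivative rules (L{y''} = s^2 Y - s·y(0) - y'(0) and L{y'} = sY - y(0), with y(0) = -1, y'(0) = -1) turn the left side into (s^2 + s + 4)Y - (-s - 2).
The right side is L{e^(-2*t)} = 1/(s + 2).
So (s^2 + s + 4)Y = 1/(s + 2) + (-s - 2).
Solve for Y(s) and write it as one ratio of polynomials.

Y(s) = (-s^2 - 4*s - 3)/(s^3 + 3*s^2 + 6*s + 8)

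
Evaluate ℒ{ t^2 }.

L{t^2} = 2!/s^3 = 2/s^3.

2/s^3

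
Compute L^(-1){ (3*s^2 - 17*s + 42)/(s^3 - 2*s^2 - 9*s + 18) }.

Factor the denominator: s^3 - 2*s^2 - 9*s + 18 = (s - 3)*(s - 2)*(s + 3).
Partial fraction decomposition gives [-4/(s - 2)] + [3/(s - 3)] + [4/(s + 3)].
Invert each term: -4/(s - 2) ↔ -4e^(2t); 3/(s - 3) ↔ 3e^(3t); 4/(s + 3) ↔ 4e^(-3t).

3*exp(3*t) - 4*exp(2*t) + 4*exp(-3*t)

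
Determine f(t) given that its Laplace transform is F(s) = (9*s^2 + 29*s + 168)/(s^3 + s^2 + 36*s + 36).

f(t) = 4*sin(6*t) + 5*cos(6*t) + 4*exp(-t)

Factor the denominator: s^3 + s^2 + 36*s + 36 = (s + 1)*(s^2 + 36).
Partial fraction decomposition gives [4/(s + 1)] + [5*s/(s^2 + 36)] + [24/(s^2 + 36)].
Invert each term: 4/(s + 1) ↔ 4e^(-t); 5·s/(s^2 + 36) ↔ 5cos(6t); 4·6/(s^2 + 36) ↔ 4sin(6t).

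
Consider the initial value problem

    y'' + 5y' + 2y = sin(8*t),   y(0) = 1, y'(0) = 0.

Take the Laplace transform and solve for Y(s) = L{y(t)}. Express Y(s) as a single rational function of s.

Y(s) = (s^3 + 5*s^2 + 64*s + 328)/(s^4 + 5*s^3 + 66*s^2 + 320*s + 128)

Transform both sides with L{·}.
The derivative rules (L{y''} = s^2 Y - s·y(0) - y'(0) and L{y'} = sY - y(0), with y(0) = 1, y'(0) = 0) turn the left side into (s^2 + 5*s + 2)Y - (s + 5).
The right side is L{sin(8*t)} = 8/(s^2 + 64).
So (s^2 + 5*s + 2)Y = 8/(s^2 + 64) + (s + 5).
Divide through and combine into a single rational function.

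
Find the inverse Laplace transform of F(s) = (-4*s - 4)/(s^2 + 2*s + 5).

Rewrite the denominator: s^2 + 2*s + 5 = (s + 1)^2 + 4.
The form in (s + 1) signals a first-shifting-theorem factor e^(-t).
Since L{cos(2t)} = s/(s^2 + 4), the inverse is e^(-t)*cos(2*t), scaled by -4.

-4*exp(-t)*cos(2*t)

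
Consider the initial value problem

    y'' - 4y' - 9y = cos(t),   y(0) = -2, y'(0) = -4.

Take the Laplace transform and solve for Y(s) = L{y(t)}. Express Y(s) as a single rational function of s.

Y(s) = (-2*s^3 + 4*s^2 - s + 4)/(s^4 - 4*s^3 - 8*s^2 - 4*s - 9)

Transform both sides with L{·}.
With L{y''} = s^2 Y - s·y(0) - y'(0) and L{y'} = sY - y(0), with y(0) = -2, y'(0) = -4: the LHS transforms to (s^2 - 4*s - 9)Y - (-2*s + 4).
The right side is L{cos(t)} = s/(s^2 + 1).
So (s^2 - 4*s - 9)Y = s/(s^2 + 1) + (-2*s + 4).
Solve for Y(s) and write it as one ratio of polynomials.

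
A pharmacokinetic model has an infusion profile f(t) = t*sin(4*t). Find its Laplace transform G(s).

G(s) = 8*s/(s^2 + 16)^2

L{sin(4t)} = 4/(s^2 + 16).
Then apply L{t·g(t)} = -d/ds[H(s)] with H(s) = 4/(s^2 + 16):
differentiating 1 time and applying the sign gives 8*s/(s^2 + 16)^2.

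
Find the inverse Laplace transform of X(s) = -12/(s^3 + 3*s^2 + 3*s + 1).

-6*t^2*exp(-t)

Rewrite the denominator: s^3 + 3*s^2 + 3*s + 1 = (s + 1)^3.
The form in (s + 1) signals a first-shifting-theorem factor e^(-t).
Since L{t^2} = 2!/s^3 = 2/s^3, the inverse is t^2*exp(-t), scaled by -6.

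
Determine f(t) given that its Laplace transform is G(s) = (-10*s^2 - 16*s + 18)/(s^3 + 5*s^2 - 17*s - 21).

Factor the denominator: s^3 + 5*s^2 - 17*s - 21 = (s - 3)*(s + 1)*(s + 7).
Partial fraction decomposition gives [-3/(s - 3)] + [-6/(s + 7)] + [-1/(s + 1)].
Invert each term: -3/(s - 3) ↔ -3e^(3t); -6/(s + 7) ↔ -6e^(-7t); -1/(s + 1) ↔ -e^(-t).

f(t) = -3*exp(3*t) - exp(-t) - 6*exp(-7*t)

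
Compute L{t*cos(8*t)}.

(s - 8)*(s + 8)/(s^2 + 64)^2

L{cos(8t)} = s/(s^2 + 64).
Then apply L{t·g(t)} = -d/ds[H(s)] with H(s) = s/(s^2 + 64):
differentiating 1 time and applying the sign gives (s - 8)*(s + 8)/(s^2 + 64)^2.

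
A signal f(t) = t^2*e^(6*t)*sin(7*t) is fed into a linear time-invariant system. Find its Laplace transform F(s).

L{sin(7t)} = 7/(s^2 + 49).
Multiplying by e^(6t) shifts s → s - 6, so L{e^(6*t)*sin(7*t)} = 7/((s - 6)^2 + 49).
Then apply L{t^2·g(t)} = (-1)^2 d^2/ds^2[G(s)] with G(s) = 7/((s - 6)^2 + 49):
differentiating 2 times and applying the sign gives 14*(3*s^2 - 36*s + 59)/(s^2 - 12*s + 85)^3.

F(s) = 14*(3*s^2 - 36*s + 59)/(s^2 - 12*s + 85)^3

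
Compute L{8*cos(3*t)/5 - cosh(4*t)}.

8*s/(5*(s^2 + 9)) - s/(s^2 - 16)

The transform is linear, so treat each term independently.
(-1)·[L{cosh(4t)} = s/(s^2 - 16)]; (8/5)·[L{cos(3t)} = s/(s^2 + 9)].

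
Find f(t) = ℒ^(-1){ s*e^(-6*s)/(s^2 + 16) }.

The factor e^(-6s) signals a time shift by c = 6 (second shifting theorem).
L{cos(4t)} = s/(s^2 + 16), so L^-1{s/(s^2 + 16)} = cos(4*t).
Hence the inverse is u(t - 6) times that function evaluated at t - 6.

f(t) = Heaviside(t - 6)*(cos(4*t - 24))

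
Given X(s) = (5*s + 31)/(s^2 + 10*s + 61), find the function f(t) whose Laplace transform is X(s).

Complete the square in the denominator: s^2 + 10*s + 61 = (s + 5)^2 + 6^2.
Split the numerator to match: 5*s + 31 = 5·(s + 5) + 1·6.
Invert each term: 5·(s + 5)/((s + 5)^2 + 36) ↔ 5e^(-5t)cos(6t); 1·6/((s + 5)^2 + 36) ↔ e^(-5t)sin(6t).

f(t) = exp(-5*t)*sin(6*t) + 5*exp(-5*t)*cos(6*t)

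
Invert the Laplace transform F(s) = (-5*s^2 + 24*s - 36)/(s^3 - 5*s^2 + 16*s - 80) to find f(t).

f(t) = -exp(5*t) + sin(4*t) - 4*cos(4*t)

Factor the denominator: s^3 - 5*s^2 + 16*s - 80 = (s - 5)*(s^2 + 16).
Partial fraction decomposition gives [-1/(s - 5)] + [-4*s/(s^2 + 16)] + [4/(s^2 + 16)].
Invert each term: -1/(s - 5) ↔ -e^(5t); -4·s/(s^2 + 16) ↔ -4cos(4t); 1·4/(s^2 + 16) ↔ sin(4t).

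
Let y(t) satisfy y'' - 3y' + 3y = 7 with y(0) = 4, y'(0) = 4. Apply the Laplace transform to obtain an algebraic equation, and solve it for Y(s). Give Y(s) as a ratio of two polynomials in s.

Laplace-transform each side.
With L{y''} = s^2 Y - s·y(0) - y'(0) and L{y'} = sY - y(0), with y(0) = 4, y'(0) = 4: the LHS transforms to (s^2 - 3*s + 3)Y - (4*s - 8).
The right side is L{7} = 7/s.
So (s^2 - 3*s + 3)Y = 7/s + (4*s - 8).
Solve for Y(s) and write it as one ratio of polynomials.

Y(s) = (4*s^2 - 8*s + 7)/(s^3 - 3*s^2 + 3*s)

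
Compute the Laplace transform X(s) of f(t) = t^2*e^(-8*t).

L{e^(-8t)} = 1/(s + 8).
Then apply L{t^2·g(t)} = (-1)^2 d^2/ds^2[G(s)] with G(s) = 1/(s + 8):
differentiating 2 times and applying the sign gives 2/(s + 8)^3.

X(s) = 2/(s + 8)^3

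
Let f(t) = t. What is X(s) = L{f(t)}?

L{t} = 1!/s^2 = 1/s^2.

X(s) = s^(-2)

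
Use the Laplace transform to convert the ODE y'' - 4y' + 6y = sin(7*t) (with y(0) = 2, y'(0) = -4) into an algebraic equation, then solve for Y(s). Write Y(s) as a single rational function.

Laplace-transform each side.
The derivative rules (L{y''} = s^2 Y - s·y(0) - y'(0) and L{y'} = sY - y(0), with y(0) = 2, y'(0) = -4) turn the left side into (s^2 - 4*s + 6)Y - (2*s - 12).
The right side is L{sin(7*t)} = 7/(s^2 + 49).
So (s^2 - 4*s + 6)Y = 7/(s^2 + 49) + (2*s - 12).
Divide through and combine into a single rational function.

Y(s) = (2*s^3 - 12*s^2 + 98*s - 581)/(s^4 - 4*s^3 + 55*s^2 - 196*s + 294)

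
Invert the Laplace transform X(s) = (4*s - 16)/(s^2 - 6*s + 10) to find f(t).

f(t) = -4*exp(3*t)*sin(t) + 4*exp(3*t)*cos(t)

Complete the square in the denominator: s^2 - 6*s + 10 = (s - 3)^2 + 1^2.
Split the numerator to match: 4*s - 16 = 4·(s - 3) - 4·1.
Invert each term: 4·(s - 3)/((s - 3)^2 + 1) ↔ 4e^(3t)cos(t); -4·1/((s - 3)^2 + 1) ↔ -4e^(3t)sin(t).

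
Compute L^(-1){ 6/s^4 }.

Since L{t^3} = 3!/s^4 = 6/s^4, the inverse is t^3.

t^3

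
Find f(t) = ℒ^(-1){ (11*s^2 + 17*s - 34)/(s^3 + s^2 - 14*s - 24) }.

Factor the denominator: s^3 + s^2 - 14*s - 24 = (s - 4)*(s + 2)*(s + 3).
Partial fraction decomposition gives [4/(s + 2)] + [2/(s + 3)] + [5/(s - 4)].
Invert each term: 4/(s + 2) ↔ 4e^(-2t); 2/(s + 3) ↔ 2e^(-3t); 5/(s - 4) ↔ 5e^(4t).

f(t) = 5*exp(4*t) + 4*exp(-2*t) + 2*exp(-3*t)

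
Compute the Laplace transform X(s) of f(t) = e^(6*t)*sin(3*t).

X(s) = 3/((s - 6)^2 + 9)

L{sin(3t)} = 3/(s^2 + 9).
By the first shifting theorem, multiplying by e^(6t) replaces s with s - 6.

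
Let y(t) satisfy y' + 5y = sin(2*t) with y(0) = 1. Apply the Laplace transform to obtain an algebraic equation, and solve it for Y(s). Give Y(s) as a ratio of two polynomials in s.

Apply the Laplace transform to the equation.
With L{y'} = sY - y(0) = sY - 1: the LHS transforms to (s + 5)Y - (1).
The right side is L{sin(2*t)} = 2/(s^2 + 4).
So (s + 5)Y = 2/(s^2 + 4) + (1).
Solve for Y(s) and write it as one ratio of polynomials.

Y(s) = (s^2 + 6)/(s^3 + 5*s^2 + 4*s + 20)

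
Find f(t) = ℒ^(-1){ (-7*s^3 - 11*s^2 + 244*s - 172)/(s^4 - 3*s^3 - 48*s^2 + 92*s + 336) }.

f(t) = -4*exp(7*t) - exp(4*t) - 3*exp(-2*t) + exp(-6*t)

Factor the denominator: s^4 - 3*s^3 - 48*s^2 + 92*s + 336 = (s - 7)*(s - 4)*(s + 2)*(s + 6).
Partial fraction decomposition gives [-4/(s - 7)] + [-3/(s + 2)] + [1/(s + 6)] + [-1/(s - 4)].
Invert each term: -4/(s - 7) ↔ -4e^(7t); -3/(s + 2) ↔ -3e^(-2t); 1/(s + 6) ↔ e^(-6t); -1/(s - 4) ↔ -e^(4t).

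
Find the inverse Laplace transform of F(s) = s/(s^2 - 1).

Since L{cosh(t)} = s/(s^2 - 1), the inverse is cosh(t).

cosh(t)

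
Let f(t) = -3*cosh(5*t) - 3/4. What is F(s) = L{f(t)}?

F(s) = -3*s/(s^2 - 25) - 3/(4*s)

The transform is linear, so treat each term independently.
L{-3/4} = (-3/4)/s; (-3)·[L{cosh(5t)} = s/(s^2 - 25)].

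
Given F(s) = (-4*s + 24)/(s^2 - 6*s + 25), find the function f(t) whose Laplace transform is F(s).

f(t) = 3*exp(3*t)*sin(4*t) - 4*exp(3*t)*cos(4*t)

Complete the square in the denominator: s^2 - 6*s + 25 = (s - 3)^2 + 4^2.
Split the numerator to match: -4*s + 24 = -4·(s - 3) + 3·4.
Invert each term: -4·(s - 3)/((s - 3)^2 + 16) ↔ -4e^(3t)cos(4t); 3·4/((s - 3)^2 + 16) ↔ 3e^(3t)sin(4t).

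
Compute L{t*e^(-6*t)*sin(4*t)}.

8*(s + 6)/(s^2 + 12*s + 52)^2

L{sin(4t)} = 4/(s^2 + 16).
Multiplying by e^(-6t) shifts s → s + 6, so L{e^(-6*t)*sin(4*t)} = 4/((s + 6)^2 + 16).
Then apply L{t·g(t)} = -d/ds[G(s)] with G(s) = 4/((s + 6)^2 + 16):
differentiating 1 time and applying the sign gives 8*(s + 6)/(s^2 + 12*s + 52)^2.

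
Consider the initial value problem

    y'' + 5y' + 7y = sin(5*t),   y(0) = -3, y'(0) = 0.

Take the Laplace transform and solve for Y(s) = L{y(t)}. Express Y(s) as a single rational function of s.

Y(s) = (-3*s^3 - 15*s^2 - 75*s - 370)/(s^4 + 5*s^3 + 32*s^2 + 125*s + 175)

Transform both sides with L{·}.
With L{y''} = s^2 Y - s·y(0) - y'(0) and L{y'} = sY - y(0), with y(0) = -3, y'(0) = 0: the LHS transforms to (s^2 + 5*s + 7)Y - (-3*s - 15).
The right side is L{sin(5*t)} = 5/(s^2 + 25).
So (s^2 + 5*s + 7)Y = 5/(s^2 + 25) + (-3*s - 15).
Divide through and combine into a single rational function.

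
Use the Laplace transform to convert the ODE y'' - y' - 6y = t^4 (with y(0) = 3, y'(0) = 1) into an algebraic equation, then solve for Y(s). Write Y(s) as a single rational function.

Y(s) = (3*s^6 - 2*s^5 + 24)/(s^7 - s^6 - 6*s^5)

Apply the Laplace transform to the equation.
With L{y''} = s^2 Y - s·y(0) - y'(0) and L{y'} = sY - y(0), with y(0) = 3, y'(0) = 1: the LHS transforms to (s^2 - s - 6)Y - (3*s - 2).
The right side is L{t^4} = 24/s^5.
So (s^2 - s - 6)Y = 24/s^5 + (3*s - 2).
Divide through and combine into a single rational function.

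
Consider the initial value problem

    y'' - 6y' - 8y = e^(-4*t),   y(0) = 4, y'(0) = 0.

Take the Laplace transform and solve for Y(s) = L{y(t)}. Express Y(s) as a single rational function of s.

Y(s) = (4*s^2 - 8*s - 95)/(s^3 - 2*s^2 - 32*s - 32)

Transform both sides with L{·}.
The derivative rules (L{y''} = s^2 Y - s·y(0) - y'(0) and L{y'} = sY - y(0), with y(0) = 4, y'(0) = 0) turn the left side into (s^2 - 6*s - 8)Y - (4*s - 24).
The right side is L{e^(-4*t)} = 1/(s + 4).
So (s^2 - 6*s - 8)Y = 1/(s + 4) + (4*s - 24).
Divide through and combine into a single rational function.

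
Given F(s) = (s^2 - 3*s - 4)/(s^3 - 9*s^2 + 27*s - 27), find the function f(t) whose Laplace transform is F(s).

Factor the denominator: s^3 - 9*s^2 + 27*s - 27 = (s - 3)^3.
Partial fraction decomposition gives [1/(s - 3)] + [3/(s - 3)^2] + [-4/(s - 3)^3].
Invert each term: 1/(s - 3) ↔ e^(3t); 3/(s - 3)^2 ↔ 3t·e^(3t); -4/(s - 3)^3 ↔ (-2)t^2·e^(3t).

f(t) = -2*t^2*exp(3*t) + 3*t*exp(3*t) + exp(3*t)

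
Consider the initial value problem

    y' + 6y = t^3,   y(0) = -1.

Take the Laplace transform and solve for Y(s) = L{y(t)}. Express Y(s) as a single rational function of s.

Y(s) = (-s^4 + 6)/(s^5 + 6*s^4)

Take the Laplace transform of both sides.
With L{y'} = sY - y(0) = sY - (-1): the LHS transforms to (s + 6)Y - (-1).
The right side is L{t^3} = 6/s^4.
So (s + 6)Y = 6/s^4 + (-1).
Isolate Y and clear denominators.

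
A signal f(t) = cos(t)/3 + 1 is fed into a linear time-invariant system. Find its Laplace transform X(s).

By linearity of the Laplace transform, transform each term separately.
(1/3)·[L{cos(t)} = s/(s^2 + 1)]; L{1} = 1/s.

X(s) = s/(3*(s^2 + 1)) + 1/s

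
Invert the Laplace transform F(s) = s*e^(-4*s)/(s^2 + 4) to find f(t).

f(t) = Heaviside(t - 4)*(cos(2*t - 8))

The factor e^(-4s) signals a time shift by c = 4 (second shifting theorem).
L{cos(2t)} = s/(s^2 + 4), so L^-1{s/(s^2 + 4)} = cos(2*t).
Hence the inverse is u(t - 4) times that function evaluated at t - 4.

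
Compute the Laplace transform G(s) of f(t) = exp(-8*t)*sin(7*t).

G(s) = 7/((s + 8)^2 + 49)

L{sin(7t)} = 7/(s^2 + 49).
By the first shifting theorem, multiplying by e^(-8t) replaces s with s + 8.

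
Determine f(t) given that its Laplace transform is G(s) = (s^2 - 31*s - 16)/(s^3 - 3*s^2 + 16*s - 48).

Factor the denominator: s^3 - 3*s^2 + 16*s - 48 = (s - 3)*(s^2 + 16).
Partial fraction decomposition gives [-4/(s - 3)] + [5*s/(s^2 + 16)] + [-16/(s^2 + 16)].
Invert each term: -4/(s - 3) ↔ -4e^(3t); 5·s/(s^2 + 16) ↔ 5cos(4t); -4·4/(s^2 + 16) ↔ -4sin(4t).

f(t) = -4*exp(3*t) - 4*sin(4*t) + 5*cos(4*t)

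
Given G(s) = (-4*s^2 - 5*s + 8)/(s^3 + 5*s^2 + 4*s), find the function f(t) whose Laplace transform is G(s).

Factor the denominator: s^3 + 5*s^2 + 4*s = s*(s + 1)*(s + 4).
Partial fraction decomposition gives [-3/(s + 4)] + [-3/(s + 1)] + [2/s].
Invert each term: -3/(s + 4) ↔ -3e^(-4t); -3/(s + 1) ↔ -3e^(-t); 2/(s - 0) ↔ 2e^(0t).

f(t) = 2 - 3*exp(-t) - 3*exp(-4*t)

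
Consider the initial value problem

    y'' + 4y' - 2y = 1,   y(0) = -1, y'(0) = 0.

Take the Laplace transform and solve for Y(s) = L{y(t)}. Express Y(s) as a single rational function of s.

Y(s) = (-s^2 - 4*s + 1)/(s^3 + 4*s^2 - 2*s)

Apply the Laplace transform to the equation.
The derivative rules (L{y''} = s^2 Y - s·y(0) - y'(0) and L{y'} = sY - y(0), with y(0) = -1, y'(0) = 0) turn the left side into (s^2 + 4*s - 2)Y - (-s - 4).
The right side is L{1} = 1/s.
So (s^2 + 4*s - 2)Y = 1/s + (-s - 4).
Solve for Y(s) and write it as one ratio of polynomials.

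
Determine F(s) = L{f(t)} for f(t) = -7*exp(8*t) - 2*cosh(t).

F(s) = -2*s/(s^2 - 1) - 7/(s - 8)

By linearity of the Laplace transform, transform each term separately.
(-2)·[L{cosh(t)} = s/(s^2 - 1)]; (-7)·[L{e^(8t)} = 1/(s - 8)].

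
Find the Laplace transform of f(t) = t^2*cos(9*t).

L{cos(9t)} = s/(s^2 + 81).
Then apply L{t^2·g(t)} = (-1)^2 d^2/ds^2[H(s)] with H(s) = s/(s^2 + 81):
differentiating 2 times and applying the sign gives 2*s*(s^2 - 243)/(s^2 + 81)^3.

2*s*(s^2 - 243)/(s^2 + 81)^3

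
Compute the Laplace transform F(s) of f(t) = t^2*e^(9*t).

L{e^(9t)} = 1/(s - 9).
Then apply L{t^2·g(t)} = (-1)^2 d^2/ds^2[G(s)] with G(s) = 1/(s - 9):
differentiating 2 times and applying the sign gives 2/(s - 9)^3.

F(s) = 2/(s - 9)^3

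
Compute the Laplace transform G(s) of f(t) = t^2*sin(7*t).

G(s) = 14*(3*s^2 - 49)/(s^2 + 49)^3

L{sin(7t)} = 7/(s^2 + 49).
Then apply L{t^2·g(t)} = (-1)^2 d^2/ds^2[H(s)] with H(s) = 7/(s^2 + 49):
differentiating 2 times and applying the sign gives 14*(3*s^2 - 49)/(s^2 + 49)^3.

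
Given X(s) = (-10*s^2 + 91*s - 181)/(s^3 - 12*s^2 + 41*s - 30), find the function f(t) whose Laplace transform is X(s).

Factor the denominator: s^3 - 12*s^2 + 41*s - 30 = (s - 6)*(s - 5)*(s - 1).
Partial fraction decomposition gives [-5/(s - 1)] + [1/(s - 6)] + [-6/(s - 5)].
Invert each term: -5/(s - 1) ↔ -5e^(t); 1/(s - 6) ↔ e^(6t); -6/(s - 5) ↔ -6e^(5t).

f(t) = exp(6*t) - 6*exp(5*t) - 5*exp(t)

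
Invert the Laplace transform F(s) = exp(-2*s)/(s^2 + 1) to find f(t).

f(t) = Heaviside(t - 2)*(sin(t - 2))

The factor e^(-2s) signals a time shift by c = 2 (second shifting theorem).
L{sin(t)} = 1/(s^2 + 1), so L^-1{1/(s^2 + 1)} = sin(t).
Hence the inverse is u(t - 2) times that function evaluated at t - 2.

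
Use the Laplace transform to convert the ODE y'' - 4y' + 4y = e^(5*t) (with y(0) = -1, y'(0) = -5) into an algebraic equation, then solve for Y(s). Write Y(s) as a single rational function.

Take the Laplace transform of both sides.
The derivative rules (L{y''} = s^2 Y - s·y(0) - y'(0) and L{y'} = sY - y(0), with y(0) = -1, y'(0) = -5) turn the left side into (s^2 - 4*s + 4)Y - (-s - 1).
The right side is L{e^(5*t)} = 1/(s - 5).
So (s^2 - 4*s + 4)Y = 1/(s - 5) + (-s - 1).
Isolate Y and clear denominators.

Y(s) = (-s^2 + 4*s + 6)/(s^3 - 9*s^2 + 24*s - 20)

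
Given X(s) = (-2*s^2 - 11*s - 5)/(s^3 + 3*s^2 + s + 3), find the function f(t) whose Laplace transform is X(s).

f(t) = -2*sin(t) - 3*cos(t) + exp(-3*t)

Factor the denominator: s^3 + 3*s^2 + s + 3 = (s + 3)*(s^2 + 1).
Partial fraction decomposition gives [1/(s + 3)] + [-3*s/(s^2 + 1)] + [-2/(s^2 + 1)].
Invert each term: 1/(s + 3) ↔ e^(-3t); -3·s/(s^2 + 1) ↔ -3cos(t); -2·1/(s^2 + 1) ↔ -2sin(t).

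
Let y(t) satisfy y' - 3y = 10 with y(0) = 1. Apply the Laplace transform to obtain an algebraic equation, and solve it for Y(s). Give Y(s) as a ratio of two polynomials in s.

Y(s) = (s + 10)/(s^2 - 3*s)

Transform both sides with L{·}.
Using L{y'} = sY - y(0) = sY - 1, the left side becomes (s - 3)Y - (1).
The right side is L{10} = 10/s.
So (s - 3)Y = 10/s + (1).
Solve for Y(s) and write it as one ratio of polynomials.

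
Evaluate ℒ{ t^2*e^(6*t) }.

2/(s - 6)^3

L{e^(6t)} = 1/(s - 6).
Then apply L{t^2·g(t)} = (-1)^2 d^2/ds^2[G(s)] with G(s) = 1/(s - 6):
differentiating 2 times and applying the sign gives 2/(s - 6)^3.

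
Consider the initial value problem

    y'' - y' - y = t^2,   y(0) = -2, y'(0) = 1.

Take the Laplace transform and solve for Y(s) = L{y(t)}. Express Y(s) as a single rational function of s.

Take the Laplace transform of both sides.
With L{y''} = s^2 Y - s·y(0) - y'(0) and L{y'} = sY - y(0), with y(0) = -2, y'(0) = 1: the LHS transforms to (s^2 - s - 1)Y - (-2*s + 3).
The right side is L{t^2} = 2/s^3.
So (s^2 - s - 1)Y = 2/s^3 + (-2*s + 3).
Solve for Y(s) and write it as one ratio of polynomials.

Y(s) = (-2*s^4 + 3*s^3 + 2)/(s^5 - s^4 - s^3)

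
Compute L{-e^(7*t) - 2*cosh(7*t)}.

By linearity of the Laplace transform, transform each term separately.
(-1)·[L{e^(7t)} = 1/(s - 7)]; (-2)·[L{cosh(7t)} = s/(s^2 - 49)].

-2*s/(s^2 - 49) - 1/(s - 7)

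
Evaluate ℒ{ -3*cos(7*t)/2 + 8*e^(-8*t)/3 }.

-3*s/(2*(s^2 + 49)) + 8/(3*(s + 8))

By linearity of the Laplace transform, transform each term separately.
(8/3)·[L{e^(-8t)} = 1/(s + 8)]; (-3/2)·[L{cos(7t)} = s/(s^2 + 49)].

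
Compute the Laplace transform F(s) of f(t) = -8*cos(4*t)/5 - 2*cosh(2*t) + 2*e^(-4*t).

Apply the Laplace transform termwise.
(-8/5)·[L{cos(4t)} = s/(s^2 + 16)]; (-2)·[L{cosh(2t)} = s/(s^2 - 4)]; (2)·[L{e^(-4t)} = 1/(s + 4)].

F(s) = -8*s/(5*(s^2 + 16)) - 2*s/(s^2 - 4) + 2/(s + 4)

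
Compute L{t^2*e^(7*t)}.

L{e^(7t)} = 1/(s - 7).
Then apply L{t^2·g(t)} = (-1)^2 d^2/ds^2[H(s)] with H(s) = 1/(s - 7):
differentiating 2 times and applying the sign gives 2/(s - 7)^3.

2/(s - 7)^3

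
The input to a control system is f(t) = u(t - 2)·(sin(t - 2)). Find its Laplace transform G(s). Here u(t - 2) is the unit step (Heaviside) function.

By the second shifting theorem, L{u(t - c)·g(t - c)} = e^(-cs)·H(s) with c = 2 and H(s) = L{g(t)}.
L{sin(t)} = 1/(s^2 + 1).

G(s) = exp(-2*s)/(s^2 + 1)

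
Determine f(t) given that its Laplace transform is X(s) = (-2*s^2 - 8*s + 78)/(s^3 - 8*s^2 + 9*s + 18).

Factor the denominator: s^3 - 8*s^2 + 9*s + 18 = (s - 6)*(s - 3)*(s + 1).
Partial fraction decomposition gives [3/(s + 1)] + [-3/(s - 3)] + [-2/(s - 6)].
Invert each term: 3/(s + 1) ↔ 3e^(-t); -3/(s - 3) ↔ -3e^(3t); -2/(s - 6) ↔ -2e^(6t).

f(t) = -2*exp(6*t) - 3*exp(3*t) + 3*exp(-t)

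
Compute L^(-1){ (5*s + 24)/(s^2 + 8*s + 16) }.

Factor the denominator: s^2 + 8*s + 16 = (s + 4)^2.
Partial fraction decomposition gives [5/(s + 4)] + [4/(s + 4)^2].
Invert each term: 5/(s + 4) ↔ 5e^(-4t); 4/(s + 4)^2 ↔ 4t·e^(-4t).

4*t*exp(-4*t) + 5*exp(-4*t)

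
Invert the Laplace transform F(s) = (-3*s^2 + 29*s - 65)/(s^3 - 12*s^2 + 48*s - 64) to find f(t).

f(t) = 3*t^2*exp(4*t)/2 + 5*t*exp(4*t) - 3*exp(4*t)

Factor the denominator: s^3 - 12*s^2 + 48*s - 64 = (s - 4)^3.
Partial fraction decomposition gives [-3/(s - 4)] + [5/(s - 4)^2] + [3/(s - 4)^3].
Invert each term: -3/(s - 4) ↔ -3e^(4t); 5/(s - 4)^2 ↔ 5t·e^(4t); 3/(s - 4)^3 ↔ (3/2)t^2·e^(4t).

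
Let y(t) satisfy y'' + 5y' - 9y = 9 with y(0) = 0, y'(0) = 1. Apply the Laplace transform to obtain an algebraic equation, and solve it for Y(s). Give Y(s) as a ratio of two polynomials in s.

Take the Laplace transform of both sides.
With L{y''} = s^2 Y - s·y(0) - y'(0) and L{y'} = sY - y(0), with y(0) = 0, y'(0) = 1: the LHS transforms to (s^2 + 5*s - 9)Y - (1).
The right side is L{9} = 9/s.
So (s^2 + 5*s - 9)Y = 9/s + (1).
Solve for Y(s) and write it as one ratio of polynomials.

Y(s) = (s + 9)/(s^3 + 5*s^2 - 9*s)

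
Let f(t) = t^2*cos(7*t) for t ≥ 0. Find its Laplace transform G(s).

L{cos(7t)} = s/(s^2 + 49).
Then apply L{t^2·g(t)} = (-1)^2 d^2/ds^2[H(s)] with H(s) = s/(s^2 + 49):
differentiating 2 times and applying the sign gives 2*s*(s^2 - 147)/(s^2 + 49)^3.

G(s) = 2*s*(s^2 - 147)/(s^2 + 49)^3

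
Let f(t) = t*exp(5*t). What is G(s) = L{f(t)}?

L{e^(5t)} = 1/(s - 5).
Then apply L{t·g(t)} = -d/ds[H(s)] with H(s) = 1/(s - 5):
differentiating 1 time and applying the sign gives (s - 5)^(-2).

G(s) = (s - 5)^(-2)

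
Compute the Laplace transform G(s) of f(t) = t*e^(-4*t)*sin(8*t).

G(s) = 16*(s + 4)/(s^2 + 8*s + 80)^2

L{sin(8t)} = 8/(s^2 + 64).
Multiplying by e^(-4t) shifts s → s + 4, so L{e^(-4*t)*sin(8*t)} = 8/((s + 4)^2 + 64).
Then apply L{t·g(t)} = -d/ds[H(s)] with H(s) = 8/((s + 4)^2 + 64):
differentiating 1 time and applying the sign gives 16*(s + 4)/(s^2 + 8*s + 80)^2.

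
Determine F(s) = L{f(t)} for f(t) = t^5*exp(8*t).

L{t^5} = 5!/s^6 = 120/s^6.
By the first shifting theorem, multiplying by e^(8t) replaces s with s - 8.

F(s) = 120/(s - 8)^6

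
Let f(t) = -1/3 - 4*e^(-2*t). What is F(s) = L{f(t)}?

By linearity of the Laplace transform, transform each term separately.
L{-1/3} = (-1/3)/s; (-4)·[L{e^(-2t)} = 1/(s + 2)].

F(s) = -4/(s + 2) - 1/(3*s)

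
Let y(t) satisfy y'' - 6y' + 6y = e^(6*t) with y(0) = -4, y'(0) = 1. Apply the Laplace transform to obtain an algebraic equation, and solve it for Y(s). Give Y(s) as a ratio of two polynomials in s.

Y(s) = (-4*s^2 + 49*s - 149)/(s^3 - 12*s^2 + 42*s - 36)

Laplace-transform each side.
Using L{y''} = s^2 Y - s·y(0) - y'(0) and L{y'} = sY - y(0), with y(0) = -4, y'(0) = 1, the left side becomes (s^2 - 6*s + 6)Y - (-4*s + 25).
The right side is L{e^(6*t)} = 1/(s - 6).
So (s^2 - 6*s + 6)Y = 1/(s - 6) + (-4*s + 25).
Solve for Y(s) and write it as one ratio of polynomials.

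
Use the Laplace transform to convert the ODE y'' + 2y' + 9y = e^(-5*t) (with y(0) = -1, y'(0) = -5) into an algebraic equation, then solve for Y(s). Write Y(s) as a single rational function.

Y(s) = (-s^2 - 12*s - 34)/(s^3 + 7*s^2 + 19*s + 45)

Laplace-transform each side.
With L{y''} = s^2 Y - s·y(0) - y'(0) and L{y'} = sY - y(0), with y(0) = -1, y'(0) = -5: the LHS transforms to (s^2 + 2*s + 9)Y - (-s - 7).
The right side is L{e^(-5*t)} = 1/(s + 5).
So (s^2 + 2*s + 9)Y = 1/(s + 5) + (-s - 7).
Divide through and combine into a single rational function.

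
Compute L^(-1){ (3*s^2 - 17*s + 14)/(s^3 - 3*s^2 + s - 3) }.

Factor the denominator: s^3 - 3*s^2 + s - 3 = (s - 3)*(s^2 + 1).
Partial fraction decomposition gives [-1/(s - 3)] + [4*s/(s^2 + 1)] + [-5/(s^2 + 1)].
Invert each term: -1/(s - 3) ↔ -e^(3t); 4·s/(s^2 + 1) ↔ 4cos(t); -5·1/(s^2 + 1) ↔ -5sin(t).

-exp(3*t) - 5*sin(t) + 4*cos(t)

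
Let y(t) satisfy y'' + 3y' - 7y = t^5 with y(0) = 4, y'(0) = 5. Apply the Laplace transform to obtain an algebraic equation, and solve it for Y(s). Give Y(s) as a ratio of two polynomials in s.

Apply the Laplace transform to the equation.
With L{y''} = s^2 Y - s·y(0) - y'(0) and L{y'} = sY - y(0), with y(0) = 4, y'(0) = 5: the LHS transforms to (s^2 + 3*s - 7)Y - (4*s + 17).
The right side is L{t^5} = 120/s^6.
So (s^2 + 3*s - 7)Y = 120/s^6 + (4*s + 17).
Isolate Y and clear denominators.

Y(s) = (4*s^7 + 17*s^6 + 120)/(s^8 + 3*s^7 - 7*s^6)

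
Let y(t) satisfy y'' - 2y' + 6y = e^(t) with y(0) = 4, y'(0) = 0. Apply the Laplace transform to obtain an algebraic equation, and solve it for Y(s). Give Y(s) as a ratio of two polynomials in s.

Apply the Laplace transform to the equation.
The derivative rules (L{y''} = s^2 Y - s·y(0) - y'(0) and L{y'} = sY - y(0), with y(0) = 4, y'(0) = 0) turn the left side into (s^2 - 2*s + 6)Y - (4*s - 8).
The right side is L{e^(t)} = 1/(s - 1).
So (s^2 - 2*s + 6)Y = 1/(s - 1) + (4*s - 8).
Solve for Y(s) and write it as one ratio of polynomials.

Y(s) = (4*s^2 - 12*s + 9)/(s^3 - 3*s^2 + 8*s - 6)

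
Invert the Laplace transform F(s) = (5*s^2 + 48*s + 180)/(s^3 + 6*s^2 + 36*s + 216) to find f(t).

f(t) = 4*sin(6*t) + 4*cos(6*t) + exp(-6*t)

Factor the denominator: s^3 + 6*s^2 + 36*s + 216 = (s + 6)*(s^2 + 36).
Partial fraction decomposition gives [1/(s + 6)] + [4*s/(s^2 + 36)] + [24/(s^2 + 36)].
Invert each term: 1/(s + 6) ↔ e^(-6t); 4·s/(s^2 + 36) ↔ 4cos(6t); 4·6/(s^2 + 36) ↔ 4sin(6t).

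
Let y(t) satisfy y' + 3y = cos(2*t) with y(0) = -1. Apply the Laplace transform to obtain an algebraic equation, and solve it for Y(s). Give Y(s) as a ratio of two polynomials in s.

Y(s) = (-s^2 + s - 4)/(s^3 + 3*s^2 + 4*s + 12)

Apply the Laplace transform to the equation.
The derivative rules (L{y'} = sY - y(0) = sY - (-1)) turn the left side into (s + 3)Y - (-1).
The right side is L{cos(2*t)} = s/(s^2 + 4).
So (s + 3)Y = s/(s^2 + 4) + (-1).
Solve for Y(s) and write it as one ratio of polynomials.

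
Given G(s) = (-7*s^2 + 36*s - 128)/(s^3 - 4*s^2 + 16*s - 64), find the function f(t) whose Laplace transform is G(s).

Factor the denominator: s^3 - 4*s^2 + 16*s - 64 = (s - 4)*(s^2 + 16).
Partial fraction decomposition gives [-3/(s - 4)] + [-4*s/(s^2 + 16)] + [20/(s^2 + 16)].
Invert each term: -3/(s - 4) ↔ -3e^(4t); -4·s/(s^2 + 16) ↔ -4cos(4t); 5·4/(s^2 + 16) ↔ 5sin(4t).

f(t) = -3*exp(4*t) + 5*sin(4*t) - 4*cos(4*t)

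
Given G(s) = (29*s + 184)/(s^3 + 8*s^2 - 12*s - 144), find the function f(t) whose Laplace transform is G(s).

f(t) = -t*exp(-6*t) + 3*exp(4*t) - 3*exp(-6*t)

Factor the denominator: s^3 + 8*s^2 - 12*s - 144 = (s - 4)*(s + 6)^2.
Partial fraction decomposition gives [-3/(s + 6)] + [-1/(s + 6)^2] + [3/(s - 4)].
Invert each term: -3/(s + 6) ↔ -3e^(-6t); -1/(s + 6)^2 ↔ -t·e^(-6t); 3/(s - 4) ↔ 3e^(4t).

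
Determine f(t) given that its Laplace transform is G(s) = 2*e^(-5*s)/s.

The factor e^(-5s) signals a time shift by c = 5 (second shifting theorem).
L{2} = 2/s, so L^-1{2/s} = 2.
Hence the inverse is u(t - 5) times that function evaluated at t - 5.

f(t) = Heaviside(t - 5)*(2)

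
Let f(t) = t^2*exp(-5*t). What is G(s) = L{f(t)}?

G(s) = 2/(s + 5)^3

L{e^(-5t)} = 1/(s + 5).
Then apply L{t^2·g(t)} = (-1)^2 d^2/ds^2[H(s)] with H(s) = 1/(s + 5):
differentiating 2 times and applying the sign gives 2/(s + 5)^3.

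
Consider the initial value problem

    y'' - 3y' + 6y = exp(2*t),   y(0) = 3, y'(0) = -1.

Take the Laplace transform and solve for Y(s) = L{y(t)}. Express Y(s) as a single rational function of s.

Transform both sides with L{·}.
Using L{y''} = s^2 Y - s·y(0) - y'(0) and L{y'} = sY - y(0), with y(0) = 3, y'(0) = -1, the left side becomes (s^2 - 3*s + 6)Y - (3*s - 10).
The right side is L{exp(2*t)} = 1/(s - 2).
So (s^2 - 3*s + 6)Y = 1/(s - 2) + (3*s - 10).
Isolate Y and clear denominators.

Y(s) = (3*s^2 - 16*s + 21)/(s^3 - 5*s^2 + 12*s - 12)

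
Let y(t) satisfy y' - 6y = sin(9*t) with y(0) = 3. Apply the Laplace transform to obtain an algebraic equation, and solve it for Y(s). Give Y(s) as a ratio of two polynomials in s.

Y(s) = (3*s^2 + 252)/(s^3 - 6*s^2 + 81*s - 486)

Transform both sides with L{·}.
With L{y'} = sY - y(0) = sY - 3: the LHS transforms to (s - 6)Y - (3).
The right side is L{sin(9*t)} = 9/(s^2 + 81).
So (s - 6)Y = 9/(s^2 + 81) + (3).
Solve for Y(s) and write it as one ratio of polynomials.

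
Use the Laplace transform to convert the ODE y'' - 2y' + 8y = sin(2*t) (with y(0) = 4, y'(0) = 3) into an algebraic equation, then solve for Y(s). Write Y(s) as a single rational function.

Y(s) = (4*s^3 - 5*s^2 + 16*s - 18)/(s^4 - 2*s^3 + 12*s^2 - 8*s + 32)

Transform both sides with L{·}.
Using L{y''} = s^2 Y - s·y(0) - y'(0) and L{y'} = sY - y(0), with y(0) = 4, y'(0) = 3, the left side becomes (s^2 - 2*s + 8)Y - (4*s - 5).
The right side is L{sin(2*t)} = 2/(s^2 + 4).
So (s^2 - 2*s + 8)Y = 2/(s^2 + 4) + (4*s - 5).
Divide through and combine into a single rational function.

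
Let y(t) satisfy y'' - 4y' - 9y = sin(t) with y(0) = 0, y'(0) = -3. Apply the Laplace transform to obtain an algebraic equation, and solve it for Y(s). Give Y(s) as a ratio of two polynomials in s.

Transform both sides with L{·}.
With L{y''} = s^2 Y - s·y(0) - y'(0) and L{y'} = sY - y(0), with y(0) = 0, y'(0) = -3: the LHS transforms to (s^2 - 4*s - 9)Y - (-3).
The right side is L{sin(t)} = 1/(s^2 + 1).
So (s^2 - 4*s - 9)Y = 1/(s^2 + 1) + (-3).
Solve for Y(s) and write it as one ratio of polynomials.

Y(s) = (-3*s^2 - 2)/(s^4 - 4*s^3 - 8*s^2 - 4*s - 9)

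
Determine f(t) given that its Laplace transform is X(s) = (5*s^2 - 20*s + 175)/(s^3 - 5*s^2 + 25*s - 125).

f(t) = 4*exp(5*t) - 3*sin(5*t) + cos(5*t)

Factor the denominator: s^3 - 5*s^2 + 25*s - 125 = (s - 5)*(s^2 + 25).
Partial fraction decomposition gives [4/(s - 5)] + [s/(s^2 + 25)] + [-15/(s^2 + 25)].
Invert each term: 4/(s - 5) ↔ 4e^(5t); 1·s/(s^2 + 25) ↔ cos(5t); -3·5/(s^2 + 25) ↔ -3sin(5t).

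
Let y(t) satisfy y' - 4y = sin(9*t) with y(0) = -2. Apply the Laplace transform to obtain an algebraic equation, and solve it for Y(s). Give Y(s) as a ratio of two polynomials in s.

Y(s) = (-2*s^2 - 153)/(s^3 - 4*s^2 + 81*s - 324)

Apply the Laplace transform to the equation.
The derivative rules (L{y'} = sY - y(0) = sY - (-2)) turn the left side into (s - 4)Y - (-2).
The right side is L{sin(9*t)} = 9/(s^2 + 81).
So (s - 4)Y = 9/(s^2 + 81) + (-2).
Solve for Y(s) and write it as one ratio of polynomials.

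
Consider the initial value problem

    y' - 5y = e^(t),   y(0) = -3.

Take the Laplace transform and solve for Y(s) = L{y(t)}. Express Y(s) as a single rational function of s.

Transform both sides with L{·}.
Using L{y'} = sY - y(0) = sY - (-3), the left side becomes (s - 5)Y - (-3).
The right side is L{e^(t)} = 1/(s - 1).
So (s - 5)Y = 1/(s - 1) + (-3).
Solve for Y(s) and write it as one ratio of polynomials.

Y(s) = (-3*s + 4)/(s^2 - 6*s + 5)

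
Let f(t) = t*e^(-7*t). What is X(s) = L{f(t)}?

X(s) = (s + 7)^(-2)

L{e^(-7t)} = 1/(s + 7).
Then apply L{t·g(t)} = -d/ds[G(s)] with G(s) = 1/(s + 7):
differentiating 1 time and applying the sign gives (s + 7)^(-2).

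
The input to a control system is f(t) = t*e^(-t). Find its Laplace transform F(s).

L{e^(-t)} = 1/(s + 1).
Then apply L{t·g(t)} = -d/ds[G(s)] with G(s) = 1/(s + 1):
differentiating 1 time and applying the sign gives (s + 1)^(-2).

F(s) = (s + 1)^(-2)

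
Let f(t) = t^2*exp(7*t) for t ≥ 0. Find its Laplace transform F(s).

L{e^(7t)} = 1/(s - 7).
Then apply L{t^2·g(t)} = (-1)^2 d^2/ds^2[G(s)] with G(s) = 1/(s - 7):
differentiating 2 times and applying the sign gives 2/(s - 7)^3.

F(s) = 2/(s - 7)^3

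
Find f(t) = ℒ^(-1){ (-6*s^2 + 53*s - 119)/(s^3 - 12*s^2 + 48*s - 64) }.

f(t) = -3*t^2*exp(4*t)/2 + 5*t*exp(4*t) - 6*exp(4*t)

Factor the denominator: s^3 - 12*s^2 + 48*s - 64 = (s - 4)^3.
Partial fraction decomposition gives [-6/(s - 4)] + [5/(s - 4)^2] + [-3/(s - 4)^3].
Invert each term: -6/(s - 4) ↔ -6e^(4t); 5/(s - 4)^2 ↔ 5t·e^(4t); -3/(s - 4)^3 ↔ (-3/2)t^2·e^(4t).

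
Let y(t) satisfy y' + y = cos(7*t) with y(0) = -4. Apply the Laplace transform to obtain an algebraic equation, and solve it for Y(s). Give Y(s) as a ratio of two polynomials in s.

Take the Laplace transform of both sides.
The derivative rules (L{y'} = sY - y(0) = sY - (-4)) turn the left side into (s + 1)Y - (-4).
The right side is L{cos(7*t)} = s/(s^2 + 49).
So (s + 1)Y = s/(s^2 + 49) + (-4).
Isolate Y and clear denominators.

Y(s) = (-4*s^2 + s - 196)/(s^3 + s^2 + 49*s + 49)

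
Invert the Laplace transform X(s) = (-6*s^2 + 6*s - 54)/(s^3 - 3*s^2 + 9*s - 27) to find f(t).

Factor the denominator: s^3 - 3*s^2 + 9*s - 27 = (s - 3)*(s^2 + 9).
Partial fraction decomposition gives [-5/(s - 3)] + [-s/(s^2 + 9)] + [3/(s^2 + 9)].
Invert each term: -5/(s - 3) ↔ -5e^(3t); -1·s/(s^2 + 9) ↔ -cos(3t); 1·3/(s^2 + 9) ↔ sin(3t).

f(t) = -5*exp(3*t) + sin(3*t) - cos(3*t)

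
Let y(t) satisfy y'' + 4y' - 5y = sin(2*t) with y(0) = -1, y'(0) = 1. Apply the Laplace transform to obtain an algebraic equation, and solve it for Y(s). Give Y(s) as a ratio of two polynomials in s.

Apply the Laplace transform to the equation.
Using L{y''} = s^2 Y - s·y(0) - y'(0) and L{y'} = sY - y(0), with y(0) = -1, y'(0) = 1, the left side becomes (s^2 + 4*s - 5)Y - (-s - 3).
The right side is L{sin(2*t)} = 2/(s^2 + 4).
So (s^2 + 4*s - 5)Y = 2/(s^2 + 4) + (-s - 3).
Isolate Y and clear denominators.

Y(s) = (-s^3 - 3*s^2 - 4*s - 10)/(s^4 + 4*s^3 - s^2 + 16*s - 20)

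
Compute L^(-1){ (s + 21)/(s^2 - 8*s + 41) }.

Complete the square in the denominator: s^2 - 8*s + 41 = (s - 4)^2 + 5^2.
Split the numerator to match: s + 21 = 1·(s - 4) + 5·5.
Invert each term: 1·(s - 4)/((s - 4)^2 + 25) ↔ e^(4t)cos(5t); 5·5/((s - 4)^2 + 25) ↔ 5e^(4t)sin(5t).

5*exp(4*t)*sin(5*t) + exp(4*t)*cos(5*t)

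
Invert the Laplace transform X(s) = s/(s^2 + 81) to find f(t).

Since L{cos(9t)} = s/(s^2 + 81), the inverse is cos(9*t).

f(t) = cos(9*t)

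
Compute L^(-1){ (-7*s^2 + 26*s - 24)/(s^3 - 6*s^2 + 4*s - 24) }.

-3*exp(6*t) + sin(2*t) - 4*cos(2*t)

Factor the denominator: s^3 - 6*s^2 + 4*s - 24 = (s - 6)*(s^2 + 4).
Partial fraction decomposition gives [-3/(s - 6)] + [-4*s/(s^2 + 4)] + [2/(s^2 + 4)].
Invert each term: -3/(s - 6) ↔ -3e^(6t); -4·s/(s^2 + 4) ↔ -4cos(2t); 1·2/(s^2 + 4) ↔ sin(2t).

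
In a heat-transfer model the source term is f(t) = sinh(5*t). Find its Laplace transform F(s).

F(s) = 5/(s^2 - 25)

L{sinh(5t)} = 5/(s^2 - 25).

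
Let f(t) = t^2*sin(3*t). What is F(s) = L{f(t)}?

F(s) = 18*(s^2 - 3)/(s^2 + 9)^3

L{sin(3t)} = 3/(s^2 + 9).
Then apply L{t^2·g(t)} = (-1)^2 d^2/ds^2[G(s)] with G(s) = 3/(s^2 + 9):
differentiating 2 times and applying the sign gives 18*(s^2 - 3)/(s^2 + 9)^3.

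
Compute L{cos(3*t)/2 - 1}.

Apply the Laplace transform termwise.
L{-1} = -1/s; (1/2)·[L{cos(3t)} = s/(s^2 + 9)].

s/(2*(s^2 + 9)) - 1/s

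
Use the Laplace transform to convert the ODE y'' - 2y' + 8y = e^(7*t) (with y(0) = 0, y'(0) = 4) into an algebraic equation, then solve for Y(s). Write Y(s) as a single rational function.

Y(s) = (4*s - 27)/(s^3 - 9*s^2 + 22*s - 56)

Apply the Laplace transform to the equation.
The derivative rules (L{y''} = s^2 Y - s·y(0) - y'(0) and L{y'} = sY - y(0), with y(0) = 0, y'(0) = 4) turn the left side into (s^2 - 2*s + 8)Y - (4).
The right side is L{e^(7*t)} = 1/(s - 7).
So (s^2 - 2*s + 8)Y = 1/(s - 7) + (4).
Solve for Y(s) and write it as one ratio of polynomials.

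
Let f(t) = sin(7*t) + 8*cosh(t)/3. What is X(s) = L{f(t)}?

By linearity of the Laplace transform, transform each term separately.
(8/3)·[L{cosh(t)} = s/(s^2 - 1)]; L{sin(7t)} = 7/(s^2 + 49).

X(s) = 8*s/(3*(s^2 - 1)) + 7/(s^2 + 49)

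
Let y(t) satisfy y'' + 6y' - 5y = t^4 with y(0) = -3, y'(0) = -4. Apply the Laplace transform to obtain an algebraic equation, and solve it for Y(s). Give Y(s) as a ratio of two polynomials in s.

Y(s) = (-3*s^6 - 22*s^5 + 24)/(s^7 + 6*s^6 - 5*s^5)

Laplace-transform each side.
Using L{y''} = s^2 Y - s·y(0) - y'(0) and L{y'} = sY - y(0), with y(0) = -3, y'(0) = -4, the left side becomes (s^2 + 6*s - 5)Y - (-3*s - 22).
The right side is L{t^4} = 24/s^5.
So (s^2 + 6*s - 5)Y = 24/s^5 + (-3*s - 22).
Divide through and combine into a single rational function.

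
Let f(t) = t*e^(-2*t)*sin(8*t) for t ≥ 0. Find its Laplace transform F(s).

F(s) = 16*(s + 2)/(s^2 + 4*s + 68)^2

L{sin(8t)} = 8/(s^2 + 64).
Multiplying by e^(-2t) shifts s → s + 2, so L{e^(-2*t)*sin(8*t)} = 8/((s + 2)^2 + 64).
Then apply L{t·g(t)} = -d/ds[G(s)] with G(s) = 8/((s + 2)^2 + 64):
differentiating 1 time and applying the sign gives 16*(s + 2)/(s^2 + 4*s + 68)^2.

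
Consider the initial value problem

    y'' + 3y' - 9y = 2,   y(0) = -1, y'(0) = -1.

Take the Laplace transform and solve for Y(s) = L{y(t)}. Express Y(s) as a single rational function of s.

Y(s) = (-s^2 - 4*s + 2)/(s^3 + 3*s^2 - 9*s)

Take the Laplace transform of both sides.
Using L{y''} = s^2 Y - s·y(0) - y'(0) and L{y'} = sY - y(0), with y(0) = -1, y'(0) = -1, the left side becomes (s^2 + 3*s - 9)Y - (-s - 4).
The right side is L{2} = 2/s.
So (s^2 + 3*s - 9)Y = 2/s + (-s - 4).
Solve for Y(s) and write it as one ratio of polynomials.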